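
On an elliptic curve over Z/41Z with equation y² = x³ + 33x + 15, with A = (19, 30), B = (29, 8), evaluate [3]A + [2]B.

(39, 8)

First 3A:
Repeated addition: build up to 3A.
2A: tangent at (19, 30): λ = (3·19² + 33)/(2·30) ≡ 9/19. 19⁻¹ ≡ 13 (mod 41), so λ ≡ 9·13 ≡ 35.
  x = λ² - 19 - 19 = 1225 - 38 ≡ 39; y = λ·(19 - 39) - 30 ≡ 8. → (39, 8)
3A: (39, 8) + (19, 30). λ = (30 - 8)/(19 - 39) ≡ 22/21 mod 41. 21⁻¹ ≡ 2 (mod 41), so λ ≡ 3.
  x = λ² - 39 - 19 = 9 - 58 ≡ 33; y = λ·(39 - 33) - 8 ≡ 10. → (33, 10)
3A = (33, 10).
Next 2B:
Repeated addition: build up to 2B.
2B: tangent at (29, 8): λ = (3·29² + 33)/(2·8) ≡ 14/16. 16⁻¹ ≡ 18 (mod 41) since 16·18 = 288 ≡ 1, so λ ≡ 14·18 ≡ 6.
  x = λ² - 29 - 29 = 36 - 58 ≡ 19; y = λ·(29 - 19) - 8 ≡ 11. → (19, 11)
2B = (19, 11).
Finally 3A + 2B:
(33, 10) + (19, 11). λ = (11 - 10)/(19 - 33) ≡ 1/27 mod 41. 27⁻¹ ≡ 38 (mod 41) since 27·38 = 1026 ≡ 1, so λ ≡ 38.
  x = λ² - 33 - 19 = 1444 - 52 ≡ 39; y = λ·(33 - 39) - 10 ≡ 8. → (39, 8)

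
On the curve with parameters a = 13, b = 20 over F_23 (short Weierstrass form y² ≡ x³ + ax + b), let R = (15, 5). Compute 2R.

tangent at (15, 5): λ = (3·15² + 13)/(2·5) ≡ 21/10. 10⁻¹ ≡ 7 (mod 23), so λ ≡ 21·7 ≡ 9.
  x = λ² - 15 - 15 = 81 - 30 ≡ 5; y = λ·(15 - 5) - 5 ≡ 16. → (5, 16)

(5, 16)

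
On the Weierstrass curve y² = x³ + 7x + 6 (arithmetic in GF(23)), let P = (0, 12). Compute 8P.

Double-and-add on 8 = (1000)₂. Start with P = (0, 12) for the leading 1-bit.
double: tangent at (0, 12): λ = (3·0² + 7)/(2·12) ≡ 7/1. 1⁻¹ ≡ 1 (mod 23), so λ ≡ 7·1 ≡ 7.
  x = λ² - 0 - 0 = 49 - 0 ≡ 3; y = λ·(0 - 3) - 12 ≡ 13. → (3, 13)
double: tangent at (3, 13): λ = (3·3² + 7)/(2·13) ≡ 11/3. 3⁻¹ ≡ 8 (mod 23), so λ ≡ 11·8 ≡ 19.
  x = λ² - 3 - 3 = 361 - 6 ≡ 10; y = λ·(3 - 10) - 13 ≡ 15. → (10, 15)
double: tangent at (10, 15): λ = (3·10² + 7)/(2·15) ≡ 8/7. 7⁻¹ ≡ 10 (mod 23), so λ ≡ 8·10 ≡ 11.
  x = λ² - 10 - 10 = 121 - 20 ≡ 9; y = λ·(10 - 9) - 15 ≡ 19. → (9, 19)

(9, 19)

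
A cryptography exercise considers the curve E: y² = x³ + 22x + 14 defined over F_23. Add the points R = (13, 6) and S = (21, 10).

(13, 6) + (21, 10). λ = (10 - 6)/(21 - 13) ≡ 4/8 mod 23. 8⁻¹ ≡ 3 (mod 23) since 8·3 = 24 ≡ 1, so λ ≡ 12.
  x = λ² - 13 - 21 = 144 - 34 ≡ 18; y = λ·(13 - 18) - 6 ≡ 3. → (18, 3)

(18, 3)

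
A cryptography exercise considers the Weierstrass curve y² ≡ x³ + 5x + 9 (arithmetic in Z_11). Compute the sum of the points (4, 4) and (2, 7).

(10, 5)

(4, 4) + (2, 7). λ = (7 - 4)/(2 - 4) ≡ 3/9 mod 11. 9⁻¹ ≡ 5 (mod 11), so λ ≡ 4.
  x = λ² - 4 - 2 = 16 - 6 ≡ 10; y = λ·(4 - 10) - 4 ≡ 5. → (10, 5)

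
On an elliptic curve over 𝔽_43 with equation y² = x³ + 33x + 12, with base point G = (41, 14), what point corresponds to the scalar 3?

Repeated addition: build up to 3G.
2G: tangent at (41, 14): λ = (3·41² + 33)/(2·14) ≡ 2/28. 28⁻¹ ≡ 20 (mod 43), so λ ≡ 2·20 ≡ 40.
  x = λ² - 41 - 41 = 1600 - 82 ≡ 13; y = λ·(41 - 13) - 14 ≡ 31. → (13, 31)
3G: (13, 31) + (41, 14). λ = (14 - 31)/(41 - 13) ≡ 26/28 mod 43. 28⁻¹ ≡ 20 (mod 43) since 28·20 = 560 ≡ 1, so λ ≡ 4.
  x = λ² - 13 - 41 = 16 - 54 ≡ 5; y = λ·(13 - 5) - 31 ≡ 1. → (5, 1)

(5, 1)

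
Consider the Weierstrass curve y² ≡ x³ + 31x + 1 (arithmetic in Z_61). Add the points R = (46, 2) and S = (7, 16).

(20, 9)

(46, 2) + (7, 16). λ = (16 - 2)/(7 - 46) ≡ 14/22 mod 61. 22⁻¹ ≡ 25 (mod 61), so λ ≡ 45.
  x = λ² - 46 - 7 = 2025 - 53 ≡ 20; y = λ·(46 - 20) - 2 ≡ 9. → (20, 9)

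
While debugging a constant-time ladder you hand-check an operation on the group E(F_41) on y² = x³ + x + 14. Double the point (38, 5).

(4, 0)

tangent at (38, 5): λ = (3·38² + 1)/(2·5) ≡ 28/10. 10⁻¹ ≡ 37 (mod 41), so λ ≡ 28·37 ≡ 11.
  x = λ² - 38 - 38 = 121 - 76 ≡ 4; y = λ·(38 - 4) - 5 ≡ 0. → (4, 0)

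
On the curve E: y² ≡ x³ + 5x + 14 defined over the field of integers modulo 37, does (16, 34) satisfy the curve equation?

y² = 34² ≡ 9; x³ + 5x + 14 = 4190 ≡ 9 (mod 37). 9 = 9.

yes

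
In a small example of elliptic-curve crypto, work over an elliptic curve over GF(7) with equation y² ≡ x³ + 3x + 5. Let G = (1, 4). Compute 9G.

(6, 1)

Repeated addition: build up to 9G.
2G: tangent at (1, 4): λ = (3·1² + 3)/(2·4) ≡ 6/1. 1⁻¹ ≡ 1 (mod 7), so λ ≡ 6·1 ≡ 6.
  x = λ² - 1 - 1 = 36 - 2 ≡ 6; y = λ·(1 - 6) - 4 ≡ 1. → (6, 1)
3G: (6, 1) + (1, 4). λ = (4 - 1)/(1 - 6) ≡ 3/2 mod 7. 2⁻¹ ≡ 4 (mod 7), so λ ≡ 5.
  x = λ² - 6 - 1 = 25 - 7 ≡ 4; y = λ·(6 - 4) - 1 ≡ 2. → (4, 2)
4G: (4, 2) + (1, 4). λ = (4 - 2)/(1 - 4) ≡ 2/4 mod 7. 4⁻¹ ≡ 2 (mod 7) since 4·2 = 8 ≡ 1, so λ ≡ 4.
  x = λ² - 4 - 1 = 16 - 5 ≡ 4; y = λ·(4 - 4) - 2 ≡ 5. → (4, 5)
5G: (4, 5) + (1, 4). λ = (4 - 5)/(1 - 4) ≡ 6/4 mod 7. 4⁻¹ ≡ 2 (mod 7) since 4·2 = 8 ≡ 1, so λ ≡ 5.
  x = λ² - 4 - 1 = 25 - 5 ≡ 6; y = λ·(4 - 6) - 5 ≡ 6. → (6, 6)
6G: (6, 6) + (1, 4). λ = (4 - 6)/(1 - 6) ≡ 5/2 mod 7. 2⁻¹ ≡ 4 (mod 7), so λ ≡ 6.
  x = λ² - 6 - 1 = 36 - 7 ≡ 1; y = λ·(6 - 1) - 6 ≡ 3. → (1, 3)
7G: (1, 3) + (1, 4): same x and y₁ ≡ -y₂, so the sum is ∞.
8G: ∞ + (1, 4) = (1, 4) (identity).
9G: tangent at (1, 4): λ = (3·1² + 3)/(2·4) ≡ 6/1. 1⁻¹ ≡ 1 (mod 7) since 1·1 = 1 ≡ 1, so λ ≡ 6·1 ≡ 6.
  x = λ² - 1 - 1 = 36 - 2 ≡ 6; y = λ·(1 - 6) - 4 ≡ 1. → (6, 1)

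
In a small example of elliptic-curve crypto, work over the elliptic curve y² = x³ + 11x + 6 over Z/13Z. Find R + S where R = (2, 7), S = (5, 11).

(2, 6)

(2, 7) + (5, 11). λ = (11 - 7)/(5 - 2) ≡ 4/3 mod 13. 3⁻¹ ≡ 9 (mod 13) since 3·9 = 27 ≡ 1, so λ ≡ 10.
  x = λ² - 2 - 5 = 100 - 7 ≡ 2; y = λ·(2 - 2) - 7 ≡ 6. → (2, 6)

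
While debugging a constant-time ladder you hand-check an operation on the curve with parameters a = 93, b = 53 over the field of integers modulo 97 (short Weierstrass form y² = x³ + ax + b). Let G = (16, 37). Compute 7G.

O

Repeated addition: build up to 7G.
2G: tangent at (16, 37): λ = (3·16² + 93)/(2·37) ≡ 85/74. 74⁻¹ ≡ 59 (mod 97), so λ ≡ 85·59 ≡ 68.
  x = λ² - 16 - 16 = 4624 - 32 ≡ 33; y = λ·(16 - 33) - 37 ≡ 68. → (33, 68)
3G: (33, 68) + (16, 37). λ = (37 - 68)/(16 - 33) ≡ 66/80 mod 97. 80⁻¹ ≡ 57 (mod 97), so λ ≡ 76.
  x = λ² - 33 - 16 = 5776 - 49 ≡ 4; y = λ·(33 - 4) - 68 ≡ 2. → (4, 2)
4G: (4, 2) + (16, 37). λ = (37 - 2)/(16 - 4) ≡ 35/12 mod 97. 12⁻¹ ≡ 89 (mod 97), so λ ≡ 11.
  x = λ² - 4 - 16 = 121 - 20 ≡ 4; y = λ·(4 - 4) - 2 ≡ 95. → (4, 95)
5G: (4, 95) + (16, 37). λ = (37 - 95)/(16 - 4) ≡ 39/12 mod 97. 12⁻¹ ≡ 89 (mod 97), so λ ≡ 76.
  x = λ² - 4 - 16 = 5776 - 20 ≡ 33; y = λ·(4 - 33) - 95 ≡ 29. → (33, 29)
6G: (33, 29) + (16, 37). λ = (37 - 29)/(16 - 33) ≡ 8/80 mod 97. 80⁻¹ ≡ 57 (mod 97), so λ ≡ 68.
  x = λ² - 33 - 16 = 4624 - 49 ≡ 16; y = λ·(33 - 16) - 29 ≡ 60. → (16, 60)
7G: (16, 60) + (16, 37): same x and y₁ ≡ -y₂, so the sum is ∞.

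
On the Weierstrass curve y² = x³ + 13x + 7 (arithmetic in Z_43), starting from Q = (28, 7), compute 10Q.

Repeated addition: build up to 10Q.
2Q: tangent at (28, 7): λ = (3·28² + 13)/(2·7) ≡ 0/14. 14⁻¹ ≡ 40 (mod 43) since 14·40 = 560 ≡ 1, so λ ≡ 0·40 ≡ 0.
  x = λ² - 28 - 28 = 0 - 56 ≡ 30; y = λ·(28 - 30) - 7 ≡ 36. → (30, 36)
3Q: (30, 36) + (28, 7). λ = (7 - 36)/(28 - 30) ≡ 14/41 mod 43. 41⁻¹ ≡ 21 (mod 43), so λ ≡ 36.
  x = λ² - 30 - 28 = 1296 - 58 ≡ 34; y = λ·(30 - 34) - 36 ≡ 35. → (34, 35)
4Q: (34, 35) + (28, 7). λ = (7 - 35)/(28 - 34) ≡ 15/37 mod 43. 37⁻¹ ≡ 7 (mod 43), so λ ≡ 19.
  x = λ² - 34 - 28 = 361 - 62 ≡ 41; y = λ·(34 - 41) - 35 ≡ 4. → (41, 4)
5Q: (41, 4) + (28, 7). λ = (7 - 4)/(28 - 41) ≡ 3/30 mod 43. 30⁻¹ ≡ 33 (mod 43), so λ ≡ 13.
  x = λ² - 41 - 28 = 169 - 69 ≡ 14; y = λ·(41 - 14) - 4 ≡ 3. → (14, 3)
6Q: (14, 3) + (28, 7). λ = (7 - 3)/(28 - 14) ≡ 4/14 mod 43. 14⁻¹ ≡ 40 (mod 43), so λ ≡ 31.
  x = λ² - 14 - 28 = 961 - 42 ≡ 16; y = λ·(14 - 16) - 3 ≡ 21. → (16, 21)
7Q: (16, 21) + (28, 7). λ = (7 - 21)/(28 - 16) ≡ 29/12 mod 43. 12⁻¹ ≡ 18 (mod 43), so λ ≡ 6.
  x = λ² - 16 - 28 = 36 - 44 ≡ 35; y = λ·(16 - 35) - 21 ≡ 37. → (35, 37)
8Q: (35, 37) + (28, 7). λ = (7 - 37)/(28 - 35) ≡ 13/36 mod 43. 36⁻¹ ≡ 6 (mod 43) since 36·6 = 216 ≡ 1, so λ ≡ 35.
  x = λ² - 35 - 28 = 1225 - 63 ≡ 1; y = λ·(35 - 1) - 37 ≡ 35. → (1, 35)
9Q: (1, 35) + (28, 7). λ = (7 - 35)/(28 - 1) ≡ 15/27 mod 43. 27⁻¹ ≡ 8 (mod 43), so λ ≡ 34.
  x = λ² - 1 - 28 = 1156 - 29 ≡ 9; y = λ·(1 - 9) - 35 ≡ 37. → (9, 37)
10Q: (9, 37) + (28, 7). λ = (7 - 37)/(28 - 9) ≡ 13/19 mod 43. 19⁻¹ ≡ 34 (mod 43), so λ ≡ 12.
  x = λ² - 9 - 28 = 144 - 37 ≡ 21; y = λ·(9 - 21) - 37 ≡ 34. → (21, 34)

(21, 34)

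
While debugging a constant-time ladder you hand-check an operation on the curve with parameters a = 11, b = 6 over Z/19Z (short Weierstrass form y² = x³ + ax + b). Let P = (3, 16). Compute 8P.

Double-and-add on 8 = (1000)₂. Start with P = (3, 16) for the leading 1-bit.
double: tangent at (3, 16): λ = (3·3² + 11)/(2·16) ≡ 0/13. 13⁻¹ ≡ 3 (mod 19) since 13·3 = 39 ≡ 1, so λ ≡ 0·3 ≡ 0.
  x = λ² - 3 - 3 = 0 - 6 ≡ 13; y = λ·(3 - 13) - 16 ≡ 3. → (13, 3)
double: tangent at (13, 3): λ = (3·13² + 11)/(2·3) ≡ 5/6. 6⁻¹ ≡ 16 (mod 19), so λ ≡ 5·16 ≡ 4.
  x = λ² - 13 - 13 = 16 - 26 ≡ 9; y = λ·(13 - 9) - 3 ≡ 13. → (9, 13)
double: tangent at (9, 13): λ = (3·9² + 11)/(2·13) ≡ 7/7. 7⁻¹ ≡ 11 (mod 19) since 7·11 = 77 ≡ 1, so λ ≡ 7·11 ≡ 1.
  x = λ² - 9 - 9 = 1 - 18 ≡ 2; y = λ·(9 - 2) - 13 ≡ 13. → (2, 13)

(2, 13)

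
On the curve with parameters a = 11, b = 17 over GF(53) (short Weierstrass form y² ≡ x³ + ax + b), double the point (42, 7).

tangent at (42, 7): λ = (3·42² + 11)/(2·7) ≡ 3/14. 14⁻¹ ≡ 19 (mod 53) since 14·19 = 266 ≡ 1, so λ ≡ 3·19 ≡ 4.
  x = λ² - 42 - 42 = 16 - 84 ≡ 38; y = λ·(42 - 38) - 7 ≡ 9. → (38, 9)

(38, 9)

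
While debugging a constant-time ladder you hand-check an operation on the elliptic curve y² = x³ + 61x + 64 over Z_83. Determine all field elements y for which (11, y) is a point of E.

x³ + 61x + 64 = 2066 ≡ 74 (mod 83).
74 is a non-residue mod 83; no y exists.

none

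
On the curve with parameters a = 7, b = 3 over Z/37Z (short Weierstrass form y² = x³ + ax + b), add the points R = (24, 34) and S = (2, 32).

(24, 34) + (2, 32). λ = (32 - 34)/(2 - 24) ≡ 35/15 mod 37. 15⁻¹ ≡ 5 (mod 37), so λ ≡ 27.
  x = λ² - 24 - 2 = 729 - 26 ≡ 0; y = λ·(24 - 0) - 34 ≡ 22. → (0, 22)

(0, 22)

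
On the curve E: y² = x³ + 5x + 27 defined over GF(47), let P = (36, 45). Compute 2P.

(26, 22)

tangent at (36, 45): λ = (3·36² + 5)/(2·45) ≡ 39/43. 43⁻¹ ≡ 35 (mod 47), so λ ≡ 39·35 ≡ 2.
  x = λ² - 36 - 36 = 4 - 72 ≡ 26; y = λ·(36 - 26) - 45 ≡ 22. → (26, 22)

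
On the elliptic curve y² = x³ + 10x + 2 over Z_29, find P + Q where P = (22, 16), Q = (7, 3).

(9, 3)

(22, 16) + (7, 3). λ = (3 - 16)/(7 - 22) ≡ 16/14 mod 29. 14⁻¹ ≡ 27 (mod 29), so λ ≡ 26.
  x = λ² - 22 - 7 = 676 - 29 ≡ 9; y = λ·(22 - 9) - 16 ≡ 3. → (9, 3)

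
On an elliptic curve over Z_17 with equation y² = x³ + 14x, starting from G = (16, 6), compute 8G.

Repeated addition: build up to 8G.
2G: tangent at (16, 6): λ = (3·16² + 14)/(2·6) ≡ 0/12. 12⁻¹ ≡ 10 (mod 17), so λ ≡ 0·10 ≡ 0.
  x = λ² - 16 - 16 = 0 - 32 ≡ 2; y = λ·(16 - 2) - 6 ≡ 11. → (2, 11)
3G: (2, 11) + (16, 6). λ = (6 - 11)/(16 - 2) ≡ 12/14 mod 17. 14⁻¹ ≡ 11 (mod 17), so λ ≡ 13.
  x = λ² - 2 - 16 = 169 - 18 ≡ 15; y = λ·(2 - 15) - 11 ≡ 7. → (15, 7)
4G: (15, 7) + (16, 6). λ = (6 - 7)/(16 - 15) ≡ 16/1 mod 17. 1⁻¹ ≡ 1 (mod 17), so λ ≡ 16.
  x = λ² - 15 - 16 = 256 - 31 ≡ 4; y = λ·(15 - 4) - 7 ≡ 16. → (4, 16)
5G: (4, 16) + (16, 6). λ = (6 - 16)/(16 - 4) ≡ 7/12 mod 17. 12⁻¹ ≡ 10 (mod 17) since 12·10 = 120 ≡ 1, so λ ≡ 2.
  x = λ² - 4 - 16 = 4 - 20 ≡ 1; y = λ·(4 - 1) - 16 ≡ 7. → (1, 7)
6G: (1, 7) + (16, 6). λ = (6 - 7)/(16 - 1) ≡ 16/15 mod 17. 15⁻¹ ≡ 8 (mod 17) since 15·8 = 120 ≡ 1, so λ ≡ 9.
  x = λ² - 1 - 16 = 81 - 17 ≡ 13; y = λ·(1 - 13) - 7 ≡ 4. → (13, 4)
7G: (13, 4) + (16, 6). λ = (6 - 4)/(16 - 13) ≡ 2/3 mod 17. 3⁻¹ ≡ 6 (mod 17) since 3·6 = 18 ≡ 1, so λ ≡ 12.
  x = λ² - 13 - 16 = 144 - 29 ≡ 13; y = λ·(13 - 13) - 4 ≡ 13. → (13, 13)
8G: (13, 13) + (16, 6). λ = (6 - 13)/(16 - 13) ≡ 10/3 mod 17. 3⁻¹ ≡ 6 (mod 17) since 3·6 = 18 ≡ 1, so λ ≡ 9.
  x = λ² - 13 - 16 = 81 - 29 ≡ 1; y = λ·(13 - 1) - 13 ≡ 10. → (1, 10)

(1, 10)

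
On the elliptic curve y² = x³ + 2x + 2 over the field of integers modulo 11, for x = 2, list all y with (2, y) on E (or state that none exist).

5, 6

x³ + 2x + 2 = 14 ≡ 3 (mod 11).
Square roots of 3 mod 11: 5 and 6 (since 5² = 25 ≡ 3).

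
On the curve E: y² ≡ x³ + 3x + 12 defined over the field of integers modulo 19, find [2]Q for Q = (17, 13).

(2, 11)

tangent at (17, 13): λ = (3·17² + 3)/(2·13) ≡ 15/7. 7⁻¹ ≡ 11 (mod 19) since 7·11 = 77 ≡ 1, so λ ≡ 15·11 ≡ 13.
  x = λ² - 17 - 17 = 169 - 34 ≡ 2; y = λ·(17 - 2) - 13 ≡ 11. → (2, 11)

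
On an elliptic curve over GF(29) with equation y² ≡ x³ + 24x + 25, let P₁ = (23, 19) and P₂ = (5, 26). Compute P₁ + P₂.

(23, 19) + (5, 26). λ = (26 - 19)/(5 - 23) ≡ 7/11 mod 29. 11⁻¹ ≡ 8 (mod 29) since 11·8 = 88 ≡ 1, so λ ≡ 27.
  x = λ² - 23 - 5 = 729 - 28 ≡ 5; y = λ·(23 - 5) - 19 ≡ 3. → (5, 3)

(5, 3)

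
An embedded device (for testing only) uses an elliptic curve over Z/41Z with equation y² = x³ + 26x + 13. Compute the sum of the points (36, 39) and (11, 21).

(10, 24)

(36, 39) + (11, 21). λ = (21 - 39)/(11 - 36) ≡ 23/16 mod 41. 16⁻¹ ≡ 18 (mod 41) since 16·18 = 288 ≡ 1, so λ ≡ 4.
  x = λ² - 36 - 11 = 16 - 47 ≡ 10; y = λ·(36 - 10) - 39 ≡ 24. → (10, 24)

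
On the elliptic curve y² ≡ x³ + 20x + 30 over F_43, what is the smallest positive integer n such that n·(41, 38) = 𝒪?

2P: tangent at (41, 38): λ = (3·41² + 20)/(2·38) ≡ 32/33. 33⁻¹ ≡ 30 (mod 43), so λ ≡ 32·30 ≡ 14.
  x = λ² - 41 - 41 = 196 - 82 ≡ 28; y = λ·(41 - 28) - 38 ≡ 15. → (28, 15)
3P: (28, 15) + (41, 38). λ = (38 - 15)/(41 - 28) ≡ 23/13 mod 43. 13⁻¹ ≡ 10 (mod 43), so λ ≡ 15.
  x = λ² - 28 - 41 = 225 - 69 ≡ 27; y = λ·(28 - 27) - 15 ≡ 0. → (27, 0)
4P: (27, 0) + (41, 38). λ = (38 - 0)/(41 - 27) ≡ 38/14 mod 43. 14⁻¹ ≡ 40 (mod 43) since 14·40 = 560 ≡ 1, so λ ≡ 15.
  x = λ² - 27 - 41 = 225 - 68 ≡ 28; y = λ·(27 - 28) - 0 ≡ 28. → (28, 28)
5P: (28, 28) + (41, 38). λ = (38 - 28)/(41 - 28) ≡ 10/13 mod 43. 13⁻¹ ≡ 10 (mod 43) since 13·10 = 130 ≡ 1, so λ ≡ 14.
  x = λ² - 28 - 41 = 196 - 69 ≡ 41; y = λ·(28 - 41) - 28 ≡ 5. → (41, 5)
6P: (41, 5) + (41, 38): same x and y₁ ≡ -y₂, so the sum is 𝒪.
6P = 𝒪, so the order is 6.

6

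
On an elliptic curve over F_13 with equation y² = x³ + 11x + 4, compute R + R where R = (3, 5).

(10, 10)

tangent at (3, 5): λ = (3·3² + 11)/(2·5) ≡ 12/10. 10⁻¹ ≡ 4 (mod 13) since 10·4 = 40 ≡ 1, so λ ≡ 12·4 ≡ 9.
  x = λ² - 3 - 3 = 81 - 6 ≡ 10; y = λ·(3 - 10) - 5 ≡ 10. → (10, 10)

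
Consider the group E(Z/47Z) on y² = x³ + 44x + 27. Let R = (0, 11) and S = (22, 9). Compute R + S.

(32, 9)

(0, 11) + (22, 9). λ = (9 - 11)/(22 - 0) ≡ 45/22 mod 47. 22⁻¹ ≡ 15 (mod 47) since 22·15 = 330 ≡ 1, so λ ≡ 17.
  x = λ² - 0 - 22 = 289 - 22 ≡ 32; y = λ·(0 - 32) - 11 ≡ 9. → (32, 9)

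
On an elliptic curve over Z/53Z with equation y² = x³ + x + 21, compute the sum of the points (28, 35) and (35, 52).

(28, 35) + (35, 52). λ = (52 - 35)/(35 - 28) ≡ 17/7 mod 53. 7⁻¹ ≡ 38 (mod 53) since 7·38 = 266 ≡ 1, so λ ≡ 10.
  x = λ² - 28 - 35 = 100 - 63 ≡ 37; y = λ·(28 - 37) - 35 ≡ 34. → (37, 34)

(37, 34)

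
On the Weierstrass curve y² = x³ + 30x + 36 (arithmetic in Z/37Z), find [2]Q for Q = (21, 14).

tangent at (21, 14): λ = (3·21² + 30)/(2·14) ≡ 21/28. 28⁻¹ ≡ 4 (mod 37), so λ ≡ 21·4 ≡ 10.
  x = λ² - 21 - 21 = 100 - 42 ≡ 21; y = λ·(21 - 21) - 14 ≡ 23. → (21, 23)

(21, 23)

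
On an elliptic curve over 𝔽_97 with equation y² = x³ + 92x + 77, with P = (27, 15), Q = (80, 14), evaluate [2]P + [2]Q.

(60, 90)

First 2P:
Repeated addition: build up to 2P.
2P: tangent at (27, 15): λ = (3·27² + 92)/(2·15) ≡ 48/30. 30⁻¹ ≡ 55 (mod 97), so λ ≡ 48·55 ≡ 21.
  x = λ² - 27 - 27 = 441 - 54 ≡ 96; y = λ·(27 - 96) - 15 ≡ 88. → (96, 88)
2P = (96, 88).
Next 2Q:
Repeated addition: build up to 2Q.
2Q: tangent at (80, 14): λ = (3·80² + 92)/(2·14) ≡ 86/28. 28⁻¹ ≡ 52 (mod 97), so λ ≡ 86·52 ≡ 10.
  x = λ² - 80 - 80 = 100 - 160 ≡ 37; y = λ·(80 - 37) - 14 ≡ 28. → (37, 28)
2Q = (37, 28).
Finally 2P + 2Q:
(96, 88) + (37, 28). λ = (28 - 88)/(37 - 96) ≡ 37/38 mod 97. 38⁻¹ ≡ 23 (mod 97), so λ ≡ 75.
  x = λ² - 96 - 37 = 5625 - 133 ≡ 60; y = λ·(96 - 60) - 88 ≡ 90. → (60, 90)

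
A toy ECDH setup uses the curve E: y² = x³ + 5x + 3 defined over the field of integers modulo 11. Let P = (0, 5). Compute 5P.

(8, 7)

Repeated addition: build up to 5P.
2P: tangent at (0, 5): λ = (3·0² + 5)/(2·5) ≡ 5/10. 10⁻¹ ≡ 10 (mod 11), so λ ≡ 5·10 ≡ 6.
  x = λ² - 0 - 0 = 36 - 0 ≡ 3; y = λ·(0 - 3) - 5 ≡ 10. → (3, 10)
3P: (3, 10) + (0, 5). λ = (5 - 10)/(0 - 3) ≡ 6/8 mod 11. 8⁻¹ ≡ 7 (mod 11) since 8·7 = 56 ≡ 1, so λ ≡ 9.
  x = λ² - 3 - 0 = 81 - 3 ≡ 1; y = λ·(3 - 1) - 10 ≡ 8. → (1, 8)
4P: (1, 8) + (0, 5). λ = (5 - 8)/(0 - 1) ≡ 8/10 mod 11. 10⁻¹ ≡ 10 (mod 11) since 10·10 = 100 ≡ 1, so λ ≡ 3.
  x = λ² - 1 - 0 = 9 - 1 ≡ 8; y = λ·(1 - 8) - 8 ≡ 4. → (8, 4)
5P: (8, 4) + (0, 5). λ = (5 - 4)/(0 - 8) ≡ 1/3 mod 11. 3⁻¹ ≡ 4 (mod 11) since 3·4 = 12 ≡ 1, so λ ≡ 4.
  x = λ² - 8 - 0 = 16 - 8 ≡ 8; y = λ·(8 - 8) - 4 ≡ 7. → (8, 7)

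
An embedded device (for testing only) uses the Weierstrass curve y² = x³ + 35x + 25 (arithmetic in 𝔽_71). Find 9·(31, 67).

Write P = (31, 67).
Double-and-add on 9 = (1001)₂. Start with P = (31, 67) for the leading 1-bit.
double: tangent at (31, 67): λ = (3·31² + 35)/(2·67) ≡ 7/63. 63⁻¹ ≡ 62 (mod 71), so λ ≡ 7·62 ≡ 8.
  x = λ² - 31 - 31 = 64 - 62 ≡ 2; y = λ·(31 - 2) - 67 ≡ 23. → (2, 23)
double: tangent at (2, 23): λ = (3·2² + 35)/(2·23) ≡ 47/46. 46⁻¹ ≡ 17 (mod 71), so λ ≡ 47·17 ≡ 18.
  x = λ² - 2 - 2 = 324 - 4 ≡ 36; y = λ·(2 - 36) - 23 ≡ 4. → (36, 4)
double: tangent at (36, 4): λ = (3·36² + 35)/(2·4) ≡ 18/8. 8⁻¹ ≡ 9 (mod 71), so λ ≡ 18·9 ≡ 20.
  x = λ² - 36 - 36 = 400 - 72 ≡ 44; y = λ·(36 - 44) - 4 ≡ 49. → (44, 49)
add P: (44, 49) + (31, 67). λ = (67 - 49)/(31 - 44) ≡ 18/58 mod 71. 58⁻¹ ≡ 60 (mod 71) since 58·60 = 3480 ≡ 1, so λ ≡ 15.
  x = λ² - 44 - 31 = 225 - 75 ≡ 8; y = λ·(44 - 8) - 49 ≡ 65. → (8, 65)

(8, 65)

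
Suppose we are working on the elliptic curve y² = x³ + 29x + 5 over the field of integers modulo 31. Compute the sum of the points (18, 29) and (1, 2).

(26, 13)

(18, 29) + (1, 2). λ = (2 - 29)/(1 - 18) ≡ 4/14 mod 31. 14⁻¹ ≡ 20 (mod 31), so λ ≡ 18.
  x = λ² - 18 - 1 = 324 - 19 ≡ 26; y = λ·(18 - 26) - 29 ≡ 13. → (26, 13)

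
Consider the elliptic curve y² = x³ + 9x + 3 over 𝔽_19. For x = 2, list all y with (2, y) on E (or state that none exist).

none

x³ + 9x + 3 = 29 ≡ 10 (mod 19).
10 is a non-residue mod 19; no y exists.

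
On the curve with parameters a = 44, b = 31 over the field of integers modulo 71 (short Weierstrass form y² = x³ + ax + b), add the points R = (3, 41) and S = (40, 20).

(3, 41) + (40, 20). λ = (20 - 41)/(40 - 3) ≡ 50/37 mod 71. 37⁻¹ ≡ 48 (mod 71), so λ ≡ 57.
  x = λ² - 3 - 40 = 3249 - 43 ≡ 11; y = λ·(3 - 11) - 41 ≡ 0. → (11, 0)

(11, 0)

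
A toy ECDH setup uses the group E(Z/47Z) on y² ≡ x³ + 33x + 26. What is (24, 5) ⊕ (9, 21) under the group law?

(26, 41)

(24, 5) + (9, 21). λ = (21 - 5)/(9 - 24) ≡ 16/32 mod 47. 32⁻¹ ≡ 25 (mod 47) since 32·25 = 800 ≡ 1, so λ ≡ 24.
  x = λ² - 24 - 9 = 576 - 33 ≡ 26; y = λ·(24 - 26) - 5 ≡ 41. → (26, 41)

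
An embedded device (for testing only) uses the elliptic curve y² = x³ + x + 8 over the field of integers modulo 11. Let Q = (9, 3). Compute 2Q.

tangent at (9, 3): λ = (3·9² + 1)/(2·3) ≡ 2/6. 6⁻¹ ≡ 2 (mod 11) since 6·2 = 12 ≡ 1, so λ ≡ 2·2 ≡ 4.
  x = λ² - 9 - 9 = 16 - 18 ≡ 9; y = λ·(9 - 9) - 3 ≡ 8. → (9, 8)

(9, 8)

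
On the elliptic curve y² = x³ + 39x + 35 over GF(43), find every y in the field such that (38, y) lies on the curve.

x³ + 39x + 35 = 56389 ≡ 16 (mod 43).
Square roots of 16 mod 43: 4 and 39 (since 4² = 16 ≡ 16).

4, 39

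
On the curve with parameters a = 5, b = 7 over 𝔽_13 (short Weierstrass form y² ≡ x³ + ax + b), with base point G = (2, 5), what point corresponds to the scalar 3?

(10, 11)

Repeated addition: build up to 3G.
2G: tangent at (2, 5): λ = (3·2² + 5)/(2·5) ≡ 4/10. 10⁻¹ ≡ 4 (mod 13) since 10·4 = 40 ≡ 1, so λ ≡ 4·4 ≡ 3.
  x = λ² - 2 - 2 = 9 - 4 ≡ 5; y = λ·(2 - 5) - 5 ≡ 12. → (5, 12)
3G: (5, 12) + (2, 5). λ = (5 - 12)/(2 - 5) ≡ 6/10 mod 13. 10⁻¹ ≡ 4 (mod 13) since 10·4 = 40 ≡ 1, so λ ≡ 11.
  x = λ² - 5 - 2 = 121 - 7 ≡ 10; y = λ·(5 - 10) - 12 ≡ 11. → (10, 11)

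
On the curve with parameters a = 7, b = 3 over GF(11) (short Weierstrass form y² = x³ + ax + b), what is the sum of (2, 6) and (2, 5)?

O

The two points share x = 2 and their y-coordinates satisfy 6 + 5 ≡ 0 (mod 11), so they are inverses. Their sum is the point at infinity.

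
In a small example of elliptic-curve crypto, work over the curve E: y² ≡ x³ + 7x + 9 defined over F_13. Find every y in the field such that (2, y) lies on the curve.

x³ + 7x + 9 = 31 ≡ 5 (mod 13).
5 is a non-residue mod 13; no y exists.

none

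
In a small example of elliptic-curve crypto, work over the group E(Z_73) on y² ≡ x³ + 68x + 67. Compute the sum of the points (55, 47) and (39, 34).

(55, 47) + (39, 34). λ = (34 - 47)/(39 - 55) ≡ 60/57 mod 73. 57⁻¹ ≡ 41 (mod 73), so λ ≡ 51.
  x = λ² - 55 - 39 = 2601 - 94 ≡ 25; y = λ·(55 - 25) - 47 ≡ 23. → (25, 23)

(25, 23)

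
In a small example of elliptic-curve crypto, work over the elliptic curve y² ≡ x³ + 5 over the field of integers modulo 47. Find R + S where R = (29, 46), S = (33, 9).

(3, 19)

(29, 46) + (33, 9). λ = (9 - 46)/(33 - 29) ≡ 10/4 mod 47. 4⁻¹ ≡ 12 (mod 47) since 4·12 = 48 ≡ 1, so λ ≡ 26.
  x = λ² - 29 - 33 = 676 - 62 ≡ 3; y = λ·(29 - 3) - 46 ≡ 19. → (3, 19)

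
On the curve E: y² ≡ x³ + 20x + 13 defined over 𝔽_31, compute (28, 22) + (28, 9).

The two points share x = 28 and their y-coordinates satisfy 22 + 9 ≡ 0 (mod 31), so they are inverses. Their sum is O.

O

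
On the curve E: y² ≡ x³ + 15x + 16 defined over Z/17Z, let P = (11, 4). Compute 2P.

(8, 6)

tangent at (11, 4): λ = (3·11² + 15)/(2·4) ≡ 4/8. 8⁻¹ ≡ 15 (mod 17) since 8·15 = 120 ≡ 1, so λ ≡ 4·15 ≡ 9.
  x = λ² - 11 - 11 = 81 - 22 ≡ 8; y = λ·(11 - 8) - 4 ≡ 6. → (8, 6)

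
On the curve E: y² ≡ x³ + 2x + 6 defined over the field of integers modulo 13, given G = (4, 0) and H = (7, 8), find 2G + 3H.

First 2G:
Repeated addition: build up to 2G.
2G: (4, 0) + (4, 0): same x and y₁ ≡ -y₂, so the sum is the point at infinity.
2G = the point at infinity.
Next 3H:
Repeated addition: build up to 3H.
2H: tangent at (7, 8): λ = (3·7² + 2)/(2·8) ≡ 6/3. 3⁻¹ ≡ 9 (mod 13), so λ ≡ 6·9 ≡ 2.
  x = λ² - 7 - 7 = 4 - 14 ≡ 3; y = λ·(7 - 3) - 8 ≡ 0. → (3, 0)
3H: (3, 0) + (7, 8). λ = (8 - 0)/(7 - 3) ≡ 8/4 mod 13. 4⁻¹ ≡ 10 (mod 13) since 4·10 = 40 ≡ 1, so λ ≡ 2.
  x = λ² - 3 - 7 = 4 - 10 ≡ 7; y = λ·(3 - 7) - 0 ≡ 5. → (7, 5)
3H = (7, 5).
Finally 2G + 3H:
the point at infinity + (7, 5) = (7, 5) (identity).

(7, 5)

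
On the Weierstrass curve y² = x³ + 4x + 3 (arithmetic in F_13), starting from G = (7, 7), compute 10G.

Repeated addition: build up to 10G.
2G: tangent at (7, 7): λ = (3·7² + 4)/(2·7) ≡ 8/1. 1⁻¹ ≡ 1 (mod 13), so λ ≡ 8·1 ≡ 8.
  x = λ² - 7 - 7 = 64 - 14 ≡ 11; y = λ·(7 - 11) - 7 ≡ 0. → (11, 0)
3G: (11, 0) + (7, 7). λ = (7 - 0)/(7 - 11) ≡ 7/9 mod 13. 9⁻¹ ≡ 3 (mod 13), so λ ≡ 8.
  x = λ² - 11 - 7 = 64 - 18 ≡ 7; y = λ·(11 - 7) - 0 ≡ 6. → (7, 6)
4G: (7, 6) + (7, 7): same x and y₁ ≡ -y₂, so the sum is ∞.
5G: ∞ + (7, 7) = (7, 7) (identity).
6G: tangent at (7, 7): λ = (3·7² + 4)/(2·7) ≡ 8/1. 1⁻¹ ≡ 1 (mod 13), so λ ≡ 8·1 ≡ 8.
  x = λ² - 7 - 7 = 64 - 14 ≡ 11; y = λ·(7 - 11) - 7 ≡ 0. → (11, 0)
7G: (11, 0) + (7, 7). λ = (7 - 0)/(7 - 11) ≡ 7/9 mod 13. 9⁻¹ ≡ 3 (mod 13), so λ ≡ 8.
  x = λ² - 11 - 7 = 64 - 18 ≡ 7; y = λ·(11 - 7) - 0 ≡ 6. → (7, 6)
8G: (7, 6) + (7, 7): same x and y₁ ≡ -y₂, so the sum is ∞.
9G: ∞ + (7, 7) = (7, 7) (identity).
10G: tangent at (7, 7): λ = (3·7² + 4)/(2·7) ≡ 8/1. 1⁻¹ ≡ 1 (mod 13) since 1·1 = 1 ≡ 1, so λ ≡ 8·1 ≡ 8.
  x = λ² - 7 - 7 = 64 - 14 ≡ 11; y = λ·(7 - 11) - 7 ≡ 0. → (11, 0)

(11, 0)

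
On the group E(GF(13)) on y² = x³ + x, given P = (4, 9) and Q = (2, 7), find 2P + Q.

(2, 6)

First 2P:
Repeated addition: build up to 2P.
2P: tangent at (4, 9): λ = (3·4² + 1)/(2·9) ≡ 10/5. 5⁻¹ ≡ 8 (mod 13) since 5·8 = 40 ≡ 1, so λ ≡ 10·8 ≡ 2.
  x = λ² - 4 - 4 = 4 - 8 ≡ 9; y = λ·(4 - 9) - 9 ≡ 7. → (9, 7)
2P = (9, 7).
Finally 2P + Q:
(9, 7) + (2, 7). λ = (7 - 7)/(2 - 9) ≡ 0/6 mod 13. 6⁻¹ ≡ 11 (mod 13) since 6·11 = 66 ≡ 1, so λ ≡ 0.
  x = λ² - 9 - 2 = 0 - 11 ≡ 2; y = λ·(9 - 2) - 7 ≡ 6. → (2, 6)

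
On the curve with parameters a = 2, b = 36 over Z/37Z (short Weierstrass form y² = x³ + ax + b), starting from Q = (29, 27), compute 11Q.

Repeated addition: build up to 11Q.
2Q: tangent at (29, 27): λ = (3·29² + 2)/(2·27) ≡ 9/17. 17⁻¹ ≡ 24 (mod 37) since 17·24 = 408 ≡ 1, so λ ≡ 9·24 ≡ 31.
  x = λ² - 29 - 29 = 961 - 58 ≡ 15; y = λ·(29 - 15) - 27 ≡ 0. → (15, 0)
3Q: (15, 0) + (29, 27). λ = (27 - 0)/(29 - 15) ≡ 27/14 mod 37. 14⁻¹ ≡ 8 (mod 37), so λ ≡ 31.
  x = λ² - 15 - 29 = 961 - 44 ≡ 29; y = λ·(15 - 29) - 0 ≡ 10. → (29, 10)
4Q: (29, 10) + (29, 27): same x and y₁ ≡ -y₂, so the sum is ∞.
5Q: ∞ + (29, 27) = (29, 27) (identity).
6Q: tangent at (29, 27): λ = (3·29² + 2)/(2·27) ≡ 9/17. 17⁻¹ ≡ 24 (mod 37) since 17·24 = 408 ≡ 1, so λ ≡ 9·24 ≡ 31.
  x = λ² - 29 - 29 = 961 - 58 ≡ 15; y = λ·(29 - 15) - 27 ≡ 0. → (15, 0)
7Q: (15, 0) + (29, 27). λ = (27 - 0)/(29 - 15) ≡ 27/14 mod 37. 14⁻¹ ≡ 8 (mod 37) since 14·8 = 112 ≡ 1, so λ ≡ 31.
  x = λ² - 15 - 29 = 961 - 44 ≡ 29; y = λ·(15 - 29) - 0 ≡ 10. → (29, 10)
8Q: (29, 10) + (29, 27): same x and y₁ ≡ -y₂, so the sum is ∞.
9Q: ∞ + (29, 27) = (29, 27) (identity).
10Q: tangent at (29, 27): λ = (3·29² + 2)/(2·27) ≡ 9/17. 17⁻¹ ≡ 24 (mod 37), so λ ≡ 9·24 ≡ 31.
  x = λ² - 29 - 29 = 961 - 58 ≡ 15; y = λ·(29 - 15) - 27 ≡ 0. → (15, 0)
11Q: (15, 0) + (29, 27). λ = (27 - 0)/(29 - 15) ≡ 27/14 mod 37. 14⁻¹ ≡ 8 (mod 37), so λ ≡ 31.
  x = λ² - 15 - 29 = 961 - 44 ≡ 29; y = λ·(15 - 29) - 0 ≡ 10. → (29, 10)

(29, 10)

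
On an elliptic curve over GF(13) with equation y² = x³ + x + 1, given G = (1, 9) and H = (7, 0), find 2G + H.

(12, 8)

First 2G:
Repeated addition: build up to 2G.
2G: tangent at (1, 9): λ = (3·1² + 1)/(2·9) ≡ 4/5. 5⁻¹ ≡ 8 (mod 13) since 5·8 = 40 ≡ 1, so λ ≡ 4·8 ≡ 6.
  x = λ² - 1 - 1 = 36 - 2 ≡ 8; y = λ·(1 - 8) - 9 ≡ 1. → (8, 1)
2G = (8, 1).
Finally 2G + H:
(8, 1) + (7, 0). λ = (0 - 1)/(7 - 8) ≡ 12/12 mod 13. 12⁻¹ ≡ 12 (mod 13), so λ ≡ 1.
  x = λ² - 8 - 7 = 1 - 15 ≡ 12; y = λ·(8 - 12) - 1 ≡ 8. → (12, 8)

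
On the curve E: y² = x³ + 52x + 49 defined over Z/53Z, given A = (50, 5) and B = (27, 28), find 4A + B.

(5, 13)

First 4A:
Repeated addition: build up to 4A.
2A: tangent at (50, 5): λ = (3·50² + 52)/(2·5) ≡ 26/10. 10⁻¹ ≡ 16 (mod 53), so λ ≡ 26·16 ≡ 45.
  x = λ² - 50 - 50 = 2025 - 100 ≡ 17; y = λ·(50 - 17) - 5 ≡ 49. → (17, 49)
3A: (17, 49) + (50, 5). λ = (5 - 49)/(50 - 17) ≡ 9/33 mod 53. 33⁻¹ ≡ 45 (mod 53) since 33·45 = 1485 ≡ 1, so λ ≡ 34.
  x = λ² - 17 - 50 = 1156 - 67 ≡ 29; y = λ·(17 - 29) - 49 ≡ 20. → (29, 20)
4A: (29, 20) + (50, 5). λ = (5 - 20)/(50 - 29) ≡ 38/21 mod 53. 21⁻¹ ≡ 48 (mod 53), so λ ≡ 22.
  x = λ² - 29 - 50 = 484 - 79 ≡ 34; y = λ·(29 - 34) - 20 ≡ 29. → (34, 29)
4A = (34, 29).
Finally 4A + B:
(34, 29) + (27, 28). λ = (28 - 29)/(27 - 34) ≡ 52/46 mod 53. 46⁻¹ ≡ 15 (mod 53), so λ ≡ 38.
  x = λ² - 34 - 27 = 1444 - 61 ≡ 5; y = λ·(34 - 5) - 29 ≡ 13. → (5, 13)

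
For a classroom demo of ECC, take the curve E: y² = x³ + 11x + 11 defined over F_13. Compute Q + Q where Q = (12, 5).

tangent at (12, 5): λ = (3·12² + 11)/(2·5) ≡ 1/10. 10⁻¹ ≡ 4 (mod 13) since 10·4 = 40 ≡ 1, so λ ≡ 1·4 ≡ 4.
  x = λ² - 12 - 12 = 16 - 24 ≡ 5; y = λ·(12 - 5) - 5 ≡ 10. → (5, 10)

(5, 10)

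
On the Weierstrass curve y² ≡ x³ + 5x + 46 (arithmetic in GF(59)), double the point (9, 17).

tangent at (9, 17): λ = (3·9² + 5)/(2·17) ≡ 12/34. 34⁻¹ ≡ 33 (mod 59), so λ ≡ 12·33 ≡ 42.
  x = λ² - 9 - 9 = 1764 - 18 ≡ 35; y = λ·(9 - 35) - 17 ≡ 12. → (35, 12)

(35, 12)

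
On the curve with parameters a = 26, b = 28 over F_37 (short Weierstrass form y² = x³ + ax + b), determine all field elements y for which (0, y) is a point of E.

18, 19

x³ + 26x + 28 = 28 ≡ 28 (mod 37).
Square roots of 28 mod 37: 18 and 19 (since 18² = 324 ≡ 28).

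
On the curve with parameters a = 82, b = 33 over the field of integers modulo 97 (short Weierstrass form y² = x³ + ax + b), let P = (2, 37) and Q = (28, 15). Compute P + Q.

(35, 73)

(2, 37) + (28, 15). λ = (15 - 37)/(28 - 2) ≡ 75/26 mod 97. 26⁻¹ ≡ 56 (mod 97) since 26·56 = 1456 ≡ 1, so λ ≡ 29.
  x = λ² - 2 - 28 = 841 - 30 ≡ 35; y = λ·(2 - 35) - 37 ≡ 73. → (35, 73)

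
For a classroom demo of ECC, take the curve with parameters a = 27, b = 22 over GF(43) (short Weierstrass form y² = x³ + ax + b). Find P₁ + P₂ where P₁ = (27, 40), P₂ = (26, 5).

(27, 40) + (26, 5). λ = (5 - 40)/(26 - 27) ≡ 8/42 mod 43. 42⁻¹ ≡ 42 (mod 43), so λ ≡ 35.
  x = λ² - 27 - 26 = 1225 - 53 ≡ 11; y = λ·(27 - 11) - 40 ≡ 4. → (11, 4)

(11, 4)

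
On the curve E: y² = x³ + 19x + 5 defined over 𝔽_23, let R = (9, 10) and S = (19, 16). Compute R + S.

(9, 10) + (19, 16). λ = (16 - 10)/(19 - 9) ≡ 6/10 mod 23. 10⁻¹ ≡ 7 (mod 23), so λ ≡ 19.
  x = λ² - 9 - 19 = 361 - 28 ≡ 11; y = λ·(9 - 11) - 10 ≡ 21. → (11, 21)

(11, 21)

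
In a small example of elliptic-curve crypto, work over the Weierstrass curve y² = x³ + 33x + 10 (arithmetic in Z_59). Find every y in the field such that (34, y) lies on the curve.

x³ + 33x + 10 = 40436 ≡ 21 (mod 59).
Square roots of 21 mod 59: 27 and 32 (since 27² = 729 ≡ 21).

27, 32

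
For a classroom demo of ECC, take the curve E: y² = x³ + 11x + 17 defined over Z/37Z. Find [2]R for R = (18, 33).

(5, 30)

tangent at (18, 33): λ = (3·18² + 11)/(2·33) ≡ 21/29. 29⁻¹ ≡ 23 (mod 37) since 29·23 = 667 ≡ 1, so λ ≡ 21·23 ≡ 2.
  x = λ² - 18 - 18 = 4 - 36 ≡ 5; y = λ·(18 - 5) - 33 ≡ 30. → (5, 30)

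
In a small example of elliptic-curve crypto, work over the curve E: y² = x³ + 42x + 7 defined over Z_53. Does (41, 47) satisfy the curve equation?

y² = 47² ≡ 36; x³ + 42x + 7 = 70650 ≡ 1 (mod 53). 36 ≠ 1.

no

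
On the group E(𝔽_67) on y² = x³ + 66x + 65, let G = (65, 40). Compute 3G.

Repeated addition: build up to 3G.
2G: tangent at (65, 40): λ = (3·65² + 66)/(2·40) ≡ 11/13. 13⁻¹ ≡ 31 (mod 67), so λ ≡ 11·31 ≡ 6.
  x = λ² - 65 - 65 = 36 - 130 ≡ 40; y = λ·(65 - 40) - 40 ≡ 43. → (40, 43)
3G: (40, 43) + (65, 40). λ = (40 - 43)/(65 - 40) ≡ 64/25 mod 67. 25⁻¹ ≡ 59 (mod 67), so λ ≡ 24.
  x = λ² - 40 - 65 = 576 - 105 ≡ 2; y = λ·(40 - 2) - 43 ≡ 65. → (2, 65)

(2, 65)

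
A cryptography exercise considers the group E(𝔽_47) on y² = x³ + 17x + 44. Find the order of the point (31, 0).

2P: (31, 0) + (31, 0): same x and y₁ ≡ -y₂, so the sum is 𝒪.
2P = 𝒪, so the order is 2.

2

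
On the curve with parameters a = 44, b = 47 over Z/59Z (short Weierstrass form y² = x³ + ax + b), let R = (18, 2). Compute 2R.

(52, 35)

tangent at (18, 2): λ = (3·18² + 44)/(2·2) ≡ 13/4. 4⁻¹ ≡ 15 (mod 59) since 4·15 = 60 ≡ 1, so λ ≡ 13·15 ≡ 18.
  x = λ² - 18 - 18 = 324 - 36 ≡ 52; y = λ·(18 - 52) - 2 ≡ 35. → (52, 35)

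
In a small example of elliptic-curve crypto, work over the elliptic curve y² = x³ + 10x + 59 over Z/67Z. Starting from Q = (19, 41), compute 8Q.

Double-and-add on 8 = (1000)₂. Start with Q = (19, 41) for the leading 1-bit.
double: tangent at (19, 41): λ = (3·19² + 10)/(2·41) ≡ 21/15. 15⁻¹ ≡ 9 (mod 67) since 15·9 = 135 ≡ 1, so λ ≡ 21·9 ≡ 55.
  x = λ² - 19 - 19 = 3025 - 38 ≡ 39; y = λ·(19 - 39) - 41 ≡ 65. → (39, 65)
double: tangent at (39, 65): λ = (3·39² + 10)/(2·65) ≡ 17/63. 63⁻¹ ≡ 50 (mod 67), so λ ≡ 17·50 ≡ 46.
  x = λ² - 39 - 39 = 2116 - 78 ≡ 28; y = λ·(39 - 28) - 65 ≡ 39. → (28, 39)
double: tangent at (28, 39): λ = (3·28² + 10)/(2·39) ≡ 17/11. 11⁻¹ ≡ 61 (mod 67) since 11·61 = 671 ≡ 1, so λ ≡ 17·61 ≡ 32.
  x = λ² - 28 - 28 = 1024 - 56 ≡ 30; y = λ·(28 - 30) - 39 ≡ 31. → (30, 31)

(30, 31)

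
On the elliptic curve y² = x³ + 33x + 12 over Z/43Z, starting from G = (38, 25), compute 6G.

Repeated addition: build up to 6G.
2G: tangent at (38, 25): λ = (3·38² + 33)/(2·25) ≡ 22/7. 7⁻¹ ≡ 37 (mod 43) since 7·37 = 259 ≡ 1, so λ ≡ 22·37 ≡ 40.
  x = λ² - 38 - 38 = 1600 - 76 ≡ 19; y = λ·(38 - 19) - 25 ≡ 4. → (19, 4)
3G: (19, 4) + (38, 25). λ = (25 - 4)/(38 - 19) ≡ 21/19 mod 43. 19⁻¹ ≡ 34 (mod 43), so λ ≡ 26.
  x = λ² - 19 - 38 = 676 - 57 ≡ 17; y = λ·(19 - 17) - 4 ≡ 5. → (17, 5)
4G: (17, 5) + (38, 25). λ = (25 - 5)/(38 - 17) ≡ 20/21 mod 43. 21⁻¹ ≡ 41 (mod 43), so λ ≡ 3.
  x = λ² - 17 - 38 = 9 - 55 ≡ 40; y = λ·(17 - 40) - 5 ≡ 12. → (40, 12)
5G: (40, 12) + (38, 25). λ = (25 - 12)/(38 - 40) ≡ 13/41 mod 43. 41⁻¹ ≡ 21 (mod 43), so λ ≡ 15.
  x = λ² - 40 - 38 = 225 - 78 ≡ 18; y = λ·(40 - 18) - 12 ≡ 17. → (18, 17)
6G: (18, 17) + (38, 25). λ = (25 - 17)/(38 - 18) ≡ 8/20 mod 43. 20⁻¹ ≡ 28 (mod 43), so λ ≡ 9.
  x = λ² - 18 - 38 = 81 - 56 ≡ 25; y = λ·(18 - 25) - 17 ≡ 6. → (25, 6)

(25, 6)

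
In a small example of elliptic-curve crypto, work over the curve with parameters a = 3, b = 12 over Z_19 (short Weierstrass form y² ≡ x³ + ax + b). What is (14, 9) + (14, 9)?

tangent at (14, 9): λ = (3·14² + 3)/(2·9) ≡ 2/18. 18⁻¹ ≡ 18 (mod 19) since 18·18 = 324 ≡ 1, so λ ≡ 2·18 ≡ 17.
  x = λ² - 14 - 14 = 289 - 28 ≡ 14; y = λ·(14 - 14) - 9 ≡ 10. → (14, 10)

(14, 10)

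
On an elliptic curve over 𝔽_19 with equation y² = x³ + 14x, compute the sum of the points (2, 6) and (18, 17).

(2, 6) + (18, 17). λ = (17 - 6)/(18 - 2) ≡ 11/16 mod 19. 16⁻¹ ≡ 6 (mod 19) since 16·6 = 96 ≡ 1, so λ ≡ 9.
  x = λ² - 2 - 18 = 81 - 20 ≡ 4; y = λ·(2 - 4) - 6 ≡ 14. → (4, 14)

(4, 14)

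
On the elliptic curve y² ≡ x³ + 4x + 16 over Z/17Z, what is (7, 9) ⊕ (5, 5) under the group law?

(7, 9) + (5, 5). λ = (5 - 9)/(5 - 7) ≡ 13/15 mod 17. 15⁻¹ ≡ 8 (mod 17), so λ ≡ 2.
  x = λ² - 7 - 5 = 4 - 12 ≡ 9; y = λ·(7 - 9) - 9 ≡ 4. → (9, 4)

(9, 4)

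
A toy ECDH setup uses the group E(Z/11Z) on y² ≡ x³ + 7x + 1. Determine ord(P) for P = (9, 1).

3

2P: tangent at (9, 1): λ = (3·9² + 7)/(2·1) ≡ 8/2. 2⁻¹ ≡ 6 (mod 11), so λ ≡ 8·6 ≡ 4.
  x = λ² - 9 - 9 = 16 - 18 ≡ 9; y = λ·(9 - 9) - 1 ≡ 10. → (9, 10)
3P: (9, 10) + (9, 1): same x and y₁ ≡ -y₂, so the sum is ∞.
3P = ∞, so the order is 3.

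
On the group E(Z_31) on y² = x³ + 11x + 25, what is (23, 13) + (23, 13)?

tangent at (23, 13): λ = (3·23² + 11)/(2·13) ≡ 17/26. 26⁻¹ ≡ 6 (mod 31), so λ ≡ 17·6 ≡ 9.
  x = λ² - 23 - 23 = 81 - 46 ≡ 4; y = λ·(23 - 4) - 13 ≡ 3. → (4, 3)

(4, 3)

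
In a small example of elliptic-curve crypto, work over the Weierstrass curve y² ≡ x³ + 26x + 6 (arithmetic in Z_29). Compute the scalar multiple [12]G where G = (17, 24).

Double-and-add on 12 = (1100)₂. Start with G = (17, 24) for the leading 1-bit.
double: tangent at (17, 24): λ = (3·17² + 26)/(2·24) ≡ 23/19. 19⁻¹ ≡ 26 (mod 29), so λ ≡ 23·26 ≡ 18.
  x = λ² - 17 - 17 = 324 - 34 ≡ 0; y = λ·(17 - 0) - 24 ≡ 21. → (0, 21)
add G: (0, 21) + (17, 24). λ = (24 - 21)/(17 - 0) ≡ 3/17 mod 29. 17⁻¹ ≡ 12 (mod 29) since 17·12 = 204 ≡ 1, so λ ≡ 7.
  x = λ² - 0 - 17 = 49 - 17 ≡ 3; y = λ·(0 - 3) - 21 ≡ 16. → (3, 16)
double: tangent at (3, 16): λ = (3·3² + 26)/(2·16) ≡ 24/3. 3⁻¹ ≡ 10 (mod 29) since 3·10 = 30 ≡ 1, so λ ≡ 24·10 ≡ 8.
  x = λ² - 3 - 3 = 64 - 6 ≡ 0; y = λ·(3 - 0) - 16 ≡ 8. → (0, 8)
double: tangent at (0, 8): λ = (3·0² + 26)/(2·8) ≡ 26/16. 16⁻¹ ≡ 20 (mod 29), so λ ≡ 26·20 ≡ 27.
  x = λ² - 0 - 0 = 729 - 0 ≡ 4; y = λ·(0 - 4) - 8 ≡ 0. → (4, 0)

(4, 0)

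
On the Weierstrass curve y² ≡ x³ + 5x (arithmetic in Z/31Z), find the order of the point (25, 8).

4

2P: tangent at (25, 8): λ = (3·25² + 5)/(2·8) ≡ 20/16. 16⁻¹ ≡ 2 (mod 31), so λ ≡ 20·2 ≡ 9.
  x = λ² - 25 - 25 = 81 - 50 ≡ 0; y = λ·(25 - 0) - 8 ≡ 0. → (0, 0)
3P: (0, 0) + (25, 8). λ = (8 - 0)/(25 - 0) ≡ 8/25 mod 31. 25⁻¹ ≡ 5 (mod 31), so λ ≡ 9.
  x = λ² - 0 - 25 = 81 - 25 ≡ 25; y = λ·(0 - 25) - 0 ≡ 23. → (25, 23)
4P: (25, 23) + (25, 8): same x and y₁ ≡ -y₂, so the sum is O.
4P = O, so the order is 4.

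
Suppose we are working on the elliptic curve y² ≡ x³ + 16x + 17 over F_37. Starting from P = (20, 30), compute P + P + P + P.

(26, 8)

Repeated addition: build up to 4P.
2P: tangent at (20, 30): λ = (3·20² + 16)/(2·30) ≡ 32/23. 23⁻¹ ≡ 29 (mod 37), so λ ≡ 32·29 ≡ 3.
  x = λ² - 20 - 20 = 9 - 40 ≡ 6; y = λ·(20 - 6) - 30 ≡ 12. → (6, 12)
3P: (6, 12) + (20, 30). λ = (30 - 12)/(20 - 6) ≡ 18/14 mod 37. 14⁻¹ ≡ 8 (mod 37), so λ ≡ 33.
  x = λ² - 6 - 20 = 1089 - 26 ≡ 27; y = λ·(6 - 27) - 12 ≡ 35. → (27, 35)
4P: (27, 35) + (20, 30). λ = (30 - 35)/(20 - 27) ≡ 32/30 mod 37. 30⁻¹ ≡ 21 (mod 37), so λ ≡ 6.
  x = λ² - 27 - 20 = 36 - 47 ≡ 26; y = λ·(27 - 26) - 35 ≡ 8. → (26, 8)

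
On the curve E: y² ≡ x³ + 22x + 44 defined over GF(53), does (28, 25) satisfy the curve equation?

y² = 25² ≡ 42; x³ + 22x + 44 = 22612 ≡ 34 (mod 53). 42 ≠ 34.

no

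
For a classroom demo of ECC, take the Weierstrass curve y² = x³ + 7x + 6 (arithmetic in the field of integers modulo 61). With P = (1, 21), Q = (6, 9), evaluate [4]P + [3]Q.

First 4P:
Double-and-add on 4 = (100)₂. Start with P = (1, 21) for the leading 1-bit.
double: tangent at (1, 21): λ = (3·1² + 7)/(2·21) ≡ 10/42. 42⁻¹ ≡ 16 (mod 61) since 42·16 = 672 ≡ 1, so λ ≡ 10·16 ≡ 38.
  x = λ² - 1 - 1 = 1444 - 2 ≡ 39; y = λ·(1 - 39) - 21 ≡ 60. → (39, 60)
double: tangent at (39, 60): λ = (3·39² + 7)/(2·60) ≡ 56/59. 59⁻¹ ≡ 30 (mod 61) since 59·30 = 1770 ≡ 1, so λ ≡ 56·30 ≡ 33.
  x = λ² - 39 - 39 = 1089 - 78 ≡ 35; y = λ·(39 - 35) - 60 ≡ 11. → (35, 11)
4P = (35, 11).
Next 3Q:
Repeated addition: build up to 3Q.
2Q: tangent at (6, 9): λ = (3·6² + 7)/(2·9) ≡ 54/18. 18⁻¹ ≡ 17 (mod 61) since 18·17 = 306 ≡ 1, so λ ≡ 54·17 ≡ 3.
  x = λ² - 6 - 6 = 9 - 12 ≡ 58; y = λ·(6 - 58) - 9 ≡ 18. → (58, 18)
3Q: (58, 18) + (6, 9). λ = (9 - 18)/(6 - 58) ≡ 52/9 mod 61. 9⁻¹ ≡ 34 (mod 61) since 9·34 = 306 ≡ 1, so λ ≡ 60.
  x = λ² - 58 - 6 = 3600 - 64 ≡ 59; y = λ·(58 - 59) - 18 ≡ 44. → (59, 44)
3Q = (59, 44).
Finally 4P + 3Q:
(35, 11) + (59, 44). λ = (44 - 11)/(59 - 35) ≡ 33/24 mod 61. 24⁻¹ ≡ 28 (mod 61), so λ ≡ 9.
  x = λ² - 35 - 59 = 81 - 94 ≡ 48; y = λ·(35 - 48) - 11 ≡ 55. → (48, 55)

(48, 55)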